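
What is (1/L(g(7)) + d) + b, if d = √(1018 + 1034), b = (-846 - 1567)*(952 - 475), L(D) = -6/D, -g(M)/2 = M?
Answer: -3452996/3 + 6*√57 ≈ -1.1510e+6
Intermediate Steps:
g(M) = -2*M
b = -1151001 (b = -2413*477 = -1151001)
d = 6*√57 (d = √2052 = 6*√57 ≈ 45.299)
(1/L(g(7)) + d) + b = (1/(-6/((-2*7))) + 6*√57) - 1151001 = (1/(-6/(-14)) + 6*√57) - 1151001 = (1/(-6*(-1/14)) + 6*√57) - 1151001 = (1/(3/7) + 6*√57) - 1151001 = (7/3 + 6*√57) - 1151001 = -3452996/3 + 6*√57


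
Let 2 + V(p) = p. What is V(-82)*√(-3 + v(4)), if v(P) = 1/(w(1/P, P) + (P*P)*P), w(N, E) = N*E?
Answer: -84*I*√12610/65 ≈ -145.12*I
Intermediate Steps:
V(p) = -2 + p
w(N, E) = E*N
v(P) = 1/(1 + P³) (v(P) = 1/(P/P + (P*P)*P) = 1/(1 + P²*P) = 1/(1 + P³))
V(-82)*√(-3 + v(4)) = (-2 - 82)*√(-3 + 1/(1 + 4³)) = -84*√(-3 + 1/(1 + 64)) = -84*√(-3 + 1/65) = -84*I*√12610/65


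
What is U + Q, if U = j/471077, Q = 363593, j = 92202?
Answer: 171280391863/471077 ≈ 3.6359e+5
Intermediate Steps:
U = 92202/471077 ≈ 0.19573
U + Q = 92202/471077 + 363593 = 171280391863/471077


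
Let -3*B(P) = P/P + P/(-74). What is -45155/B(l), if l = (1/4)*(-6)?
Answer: 20048820/151 ≈ 1.3277e+5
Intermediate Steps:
l = -3/2 (l = (1*(¼))*(-6) = (¼)*(-6) = -3/2 ≈ -1.5000)
B(P) = -⅓ + P/222 (B(P) = -(P/P + P/(-74))/3 = -(1 + P*(-1/74))/3 = -(1 - P/74)/3 = -⅓ + P/222)
-45155/B(l) = -45155/(-⅓ + (1/222)*(-3/2)) = -45155/(-⅓ - 1/148) = -45155/(-151/444) = -45155*(-444/151) = 20048820/151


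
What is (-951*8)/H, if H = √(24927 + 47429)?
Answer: -3804*√18089/18089 ≈ -28.284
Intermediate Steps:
H = 2*√18089 (H = √72356 = 2*√18089 ≈ 268.99)
(-951*8)/H = (-951*8)/((2*√18089)) = -3804*√18089/18089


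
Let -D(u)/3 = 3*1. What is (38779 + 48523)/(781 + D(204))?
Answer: 43651/386 ≈ 113.09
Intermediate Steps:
D(u) = -9
(38779 + 48523)/(781 + D(204)) = (38779 + 48523)/(781 - 9) = 87302/772 = 87302*(1/772) = 43651/386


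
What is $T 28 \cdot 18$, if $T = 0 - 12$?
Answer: $-6048$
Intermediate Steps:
$T = -12$
$T 28 \cdot 18 = \left(-12\right) 28 \cdot 18 = \left(-336\right) 18 = -6048$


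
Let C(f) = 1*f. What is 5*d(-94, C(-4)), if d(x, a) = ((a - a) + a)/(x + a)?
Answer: 10/49 ≈ 0.20408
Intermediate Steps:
C(f) = f
d(x, a) = a/(a + x) (d(x, a) = (0 + a)/(a + x) = a/(a + x))
5*d(-94, C(-4)) = 5*(-4/(-4 - 94)) = 5*(-4/(-98)) = 5*(-4*(-1/98)) = 5*(2/49) = 10/49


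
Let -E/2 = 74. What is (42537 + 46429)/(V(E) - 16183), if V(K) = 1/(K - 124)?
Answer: -24198752/4401777 ≈ -5.4975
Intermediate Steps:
E = -148 (E = -2*74 = -148)
V(K) = 1/(-124 + K)
(42537 + 46429)/(V(E) - 16183) = (42537 + 46429)/(1/(-124 - 148) - 16183) = 88966/(1/(-272) - 16183) = 88966/(-1/272 - 16183) = 88966/(-4401777/272) = 88966*(-272/4401777) = -24198752/4401777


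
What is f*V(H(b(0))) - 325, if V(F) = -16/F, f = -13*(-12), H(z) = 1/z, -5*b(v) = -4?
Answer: -11609/5 ≈ -2321.8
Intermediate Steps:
b(v) = ⅘ (b(v) = -⅕*(-4) = ⅘)
f = 156
f*V(H(b(0))) - 325 = 156*(-16/(1/(⅘))) - 325 = 156*(-16/5/4) - 325 = 156*(-16*⅘) - 325 = 156*(-64/5) - 325 = -9984/5 - 325 = -11609/5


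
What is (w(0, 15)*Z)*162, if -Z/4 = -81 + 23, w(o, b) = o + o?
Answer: 0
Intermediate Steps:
w(o, b) = 2*o
Z = 232 (Z = -4*(-81 + 23) = -4*(-58) = 232)
(w(0, 15)*Z)*162 = ((2*0)*232)*162 = (0*232)*162 = 0*162 = 0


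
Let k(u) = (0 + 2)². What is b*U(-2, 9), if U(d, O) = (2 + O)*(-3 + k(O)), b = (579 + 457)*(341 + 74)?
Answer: 4729340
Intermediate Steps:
k(u) = 4 (k(u) = 2² = 4)
b = 429940 (b = 1036*415 = 429940)
U(d, O) = 2 + O (U(d, O) = (2 + O)*(-3 + 4) = (2 + O)*1 = 2 + O)
b*U(-2, 9) = 429940*(2 + 9) = 429940*11 = 4729340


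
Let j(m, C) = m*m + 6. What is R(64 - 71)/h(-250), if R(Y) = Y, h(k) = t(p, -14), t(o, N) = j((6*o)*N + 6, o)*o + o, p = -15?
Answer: 7/24041445 ≈ 2.9116e-7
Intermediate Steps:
j(m, C) = 6 + m**2 (j(m, C) = m**2 + 6 = 6 + m**2)
t(o, N) = o + o*(6 + (6 + 6*N*o)**2) (t(o, N) = (6 + ((6*o)*N + 6)**2)*o + o = (6 + (6*N*o + 6)**2)*o + o = (6 + (6 + 6*N*o)**2)*o + o = o*(6 + (6 + 6*N*o)**2) + o = o + o*(6 + (6 + 6*N*o)**2))
h(k) = -24041445 (h(k) = -15*(7 + 36*(1 - 14*(-15))**2) = -15*(7 + 36*(1 + 210)**2) = -15*(7 + 36*211**2) = -15*(7 + 36*44521) = -15*(7 + 1602756) = -15*1602763 = -24041445)
R(64 - 71)/h(-250) = (64 - 71)/(-24041445) = -7*(-1/24041445) = 7/24041445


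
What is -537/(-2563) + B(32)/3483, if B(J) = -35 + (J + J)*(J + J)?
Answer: 12278714/8926929 ≈ 1.3755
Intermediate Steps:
B(J) = -35 + 4*J² (B(J) = -35 + (2*J)*(2*J) = -35 + 4*J²)
-537/(-2563) + B(32)/3483 = -537/(-2563) + (-35 + 4*32²)/3483 = -537*(-1/2563) + (-35 + 4*1024)*(1/3483) = 537/2563 + (-35 + 4096)*(1/3483) = 537/2563 + 4061*(1/3483) = 537/2563 + 4061/3483 = 12278714/8926929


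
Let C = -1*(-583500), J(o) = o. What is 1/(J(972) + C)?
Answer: 1/584472 ≈ 1.7109e-6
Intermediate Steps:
C = 583500
1/(J(972) + C) = 1/(972 + 583500) = 1/584472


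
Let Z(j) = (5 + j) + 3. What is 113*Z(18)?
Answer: 2938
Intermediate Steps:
Z(j) = 8 + j
113*Z(18) = 113*(8 + 18) = 113*26 = 2938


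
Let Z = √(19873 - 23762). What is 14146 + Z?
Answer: 14146 + I*√3889 ≈ 14146.0 + 62.362*I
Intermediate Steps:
Z = I*√3889 (Z = √(-3889) = I*√3889 ≈ 62.362*I)
14146 + Z = 14146 + I*√3889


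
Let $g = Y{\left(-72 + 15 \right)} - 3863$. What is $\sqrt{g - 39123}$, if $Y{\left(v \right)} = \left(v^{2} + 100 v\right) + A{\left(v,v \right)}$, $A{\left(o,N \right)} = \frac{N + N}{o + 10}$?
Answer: $\frac{5 i \sqrt{4014599}}{47} \approx 213.15 i$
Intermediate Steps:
$A{\left(o,N \right)} = \frac{2 N}{10 + o}$
$Y{\left(v \right)} = v^{2} + 100 v + \frac{2 v}{10 + v}$ ($Y{\left(v \right)} = \left(v^{2} + 100 v\right) + \frac{2 v}{10 + v} = v^{2} + 100 v + \frac{2 v}{10 + v}$)
$g = - \frac{296644}{47}$ ($g = \frac{\left(-72 + 15\right) \left(2 + \left(10 + \left(-72 + 15\right)\right) \left(100 + \left(-72 + 15\right)\right)\right)}{10 + \left(-72 + 15\right)} - 3863 = - \frac{57 \left(2 + \left(10 - 57\right) \left(100 - 57\right)\right)}{10 - 57} - 3863 = - \frac{57 \left(2 - 2021\right)}{-47} - 3863 = \left(-57\right) \left(- \frac{1}{47}\right) \left(2 - 2021\right) - 3863 = \left(-57\right) \left(- \frac{1}{47}\right) \left(-2019\right) - 3863 = - \frac{115083}{47} - 3863 = - \frac{296644}{47} \approx -6311.6$)
$\sqrt{g - 39123} = \sqrt{- \frac{296644}{47} - 39123} = \sqrt{- \frac{2135425}{47}} = \frac{5 i \sqrt{4014599}}{47}$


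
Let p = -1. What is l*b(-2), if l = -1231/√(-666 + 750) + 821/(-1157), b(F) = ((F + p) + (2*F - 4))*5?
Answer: 45155/1157 + 67705*√21/42 ≈ 7426.3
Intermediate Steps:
b(F) = -25 + 15*F (b(F) = ((F - 1) + (2*F - 4))*5 = ((-1 + F) + (-4 + 2*F))*5 = (-5 + 3*F)*5 = -25 + 15*F)
l = -821/1157 - 1231*√21/42 (l = -1231*√21/42 + 821*(-1/1157) = -1231*√21/42 - 821/1157 = -821/1157 - 1231*√21/42 ≈ -135.02)
l*b(-2) = (-821/1157 - 1231*√21/42)*(-25 + 15*(-2)) = (-821/1157 - 1231*√21/42)*(-25 - 30) = (-821/1157 - 1231*√21/42)*(-55) = 45155/1157 + 67705*√21/42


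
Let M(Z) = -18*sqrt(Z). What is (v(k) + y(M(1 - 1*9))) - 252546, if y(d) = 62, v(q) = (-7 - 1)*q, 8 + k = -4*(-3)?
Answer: -252516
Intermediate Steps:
k = 4 (k = -8 - 4*(-3) = -8 + 12 = 4)
v(q) = -8*q
(v(k) + y(M(1 - 1*9))) - 252546 = (-8*4 + 62) - 252546 = (-32 + 62) - 252546 = 30 - 252546 = -252516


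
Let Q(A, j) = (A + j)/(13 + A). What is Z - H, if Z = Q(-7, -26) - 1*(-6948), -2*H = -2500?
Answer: 11385/2 ≈ 5692.5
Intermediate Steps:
H = 1250 (H = -½*(-2500) = 1250)
Q(A, j) = (A + j)/(13 + A)
Z = 13885/2 (Z = (-7 - 26)/(13 - 7) - 1*(-6948) = -33/6 + 6948 = (⅙)*(-33) + 6948 = -11/2 + 6948 = 13885/2 ≈ 6942.5)
Z - H = 13885/2 - 1*1250 = 13885/2 - 1250 = 11385/2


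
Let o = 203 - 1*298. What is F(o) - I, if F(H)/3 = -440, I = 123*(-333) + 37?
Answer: 39602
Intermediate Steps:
o = -95 (o = 203 - 298 = -95)
I = -40922 (I = -40959 + 37 = -40922)
F(H) = -1320 (F(H) = 3*(-440) = -1320)
F(o) - I = -1320 - 1*(-40922) = -1320 + 40922 = 39602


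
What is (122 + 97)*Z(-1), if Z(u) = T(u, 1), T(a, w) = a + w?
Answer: 0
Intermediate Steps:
Z(u) = 1 + u (Z(u) = u + 1 = 1 + u)
(122 + 97)*Z(-1) = (122 + 97)*(1 - 1) = 219*0 = 0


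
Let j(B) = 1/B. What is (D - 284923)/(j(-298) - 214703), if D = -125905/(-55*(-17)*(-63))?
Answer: 1000282499236/753765992595 ≈ 1.3270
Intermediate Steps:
D = 25181/11781 (D = -125905/(935*(-63)) = -125905/(-58905) = -125905*(-1/58905) = 25181/11781 ≈ 2.1374)
(D - 284923)/(j(-298) - 214703) = (25181/11781 - 284923)/(1/(-298) - 214703) = -3356652682/(11781*(-1/298 - 214703)) = -3356652682/(11781*(-63981495/298)) = -3356652682/11781*(-298/63981495) = 1000282499236/753765992595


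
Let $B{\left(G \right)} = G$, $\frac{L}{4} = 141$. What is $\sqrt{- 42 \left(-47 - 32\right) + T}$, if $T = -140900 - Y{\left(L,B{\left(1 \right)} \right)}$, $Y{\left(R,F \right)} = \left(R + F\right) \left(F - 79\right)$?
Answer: $2 i \sqrt{23378} \approx 305.8 i$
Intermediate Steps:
$L = 564$ ($L = 4 \cdot 141 = 564$)
$Y{\left(R,F \right)} = \left(-79 + F\right) \left(F + R\right)$ ($Y{\left(R,F \right)} = \left(F + R\right) \left(-79 + F\right) = \left(-79 + F\right) \left(F + R\right)$)
$T = -96830$ ($T = -140900 - \left(1^{2} - 79 - 44556 + 1 \cdot 564\right) = -140900 - \left(1 - 79 - 44556 + 564\right) = -140900 - -44070 = -140900 + 44070 = -96830$)
$\sqrt{- 42 \left(-47 - 32\right) + T} = \sqrt{- 42 \left(-47 - 32\right) - 96830} = \sqrt{\left(-42\right) \left(-79\right) - 96830} = \sqrt{3318 - 96830} = \sqrt{-93512} = 2 i \sqrt{23378}$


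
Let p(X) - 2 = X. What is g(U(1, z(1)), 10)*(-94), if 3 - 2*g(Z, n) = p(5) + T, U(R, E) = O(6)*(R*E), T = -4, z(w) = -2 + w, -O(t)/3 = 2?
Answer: 0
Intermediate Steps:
O(t) = -6 (O(t) = -3*2 = -6)
p(X) = 2 + X
U(R, E) = -6*E*R (U(R, E) = -6*R*E = -6*E*R)
g(Z, n) = 0 (g(Z, n) = 3/2 - ((2 + 5) - 4)/2 = 3/2 - (7 - 4)/2 = 3/2 - ½*3 = 3/2 - 3/2 = 0)
g(U(1, z(1)), 10)*(-94) = 0*(-94) = 0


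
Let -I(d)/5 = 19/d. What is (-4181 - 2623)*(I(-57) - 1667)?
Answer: 11330928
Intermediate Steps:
I(d) = -95/d
(-4181 - 2623)*(I(-57) - 1667) = (-4181 - 2623)*(-95/(-57) - 1667) = -6804*(-95*(-1/57) - 1667) = -6804*(5/3 - 1667) = -6804*(-4996/3) = 11330928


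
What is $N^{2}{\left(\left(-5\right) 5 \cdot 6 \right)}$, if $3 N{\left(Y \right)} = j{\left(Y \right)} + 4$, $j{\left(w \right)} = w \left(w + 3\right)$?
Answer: $\frac{486378916}{9} \approx 5.4042 \cdot 10^{7}$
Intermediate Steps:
$j{\left(w \right)} = w \left(3 + w\right)$
$N{\left(Y \right)} = \frac{4}{3} + \frac{Y \left(3 + Y\right)}{3}$ ($N{\left(Y \right)} = \frac{Y \left(3 + Y\right) + 4}{3} = \frac{4 + Y \left(3 + Y\right)}{3} = \frac{4}{3} + \frac{Y \left(3 + Y\right)}{3}$)
$N^{2}{\left(\left(-5\right) 5 \cdot 6 \right)} = \left(\frac{4}{3} + \frac{\left(-5\right) 5 \cdot 6 \left(3 + \left(-5\right) 5 \cdot 6\right)}{3}\right)^{2} = \left(\frac{4}{3} + \frac{\left(-25\right) 6 \left(3 - 150\right)}{3}\right)^{2} = \left(\frac{4}{3} + \frac{1}{3} \left(-150\right) \left(3 - 150\right)\right)^{2} = \left(\frac{4}{3} + \frac{1}{3} \left(-150\right) \left(-147\right)\right)^{2} = \left(\frac{4}{3} + 7350\right)^{2} = \left(\frac{22054}{3}\right)^{2} = \frac{486378916}{9}$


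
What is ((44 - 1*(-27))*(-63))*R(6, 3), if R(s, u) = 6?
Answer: -26838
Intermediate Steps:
((44 - 1*(-27))*(-63))*R(6, 3) = ((44 - 1*(-27))*(-63))*6 = ((44 + 27)*(-63))*6 = (71*(-63))*6 = -4473*6 = -26838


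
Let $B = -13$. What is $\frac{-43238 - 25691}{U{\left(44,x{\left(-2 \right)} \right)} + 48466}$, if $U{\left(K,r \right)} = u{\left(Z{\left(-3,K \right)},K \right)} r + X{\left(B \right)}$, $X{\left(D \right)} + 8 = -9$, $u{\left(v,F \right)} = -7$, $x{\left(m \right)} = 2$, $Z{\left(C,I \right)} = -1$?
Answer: $- \frac{68929}{48435} \approx -1.4231$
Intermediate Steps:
$X{\left(D \right)} = -17$ ($X{\left(D \right)} = -8 - 9 = -17$)
$U{\left(K,r \right)} = -17 - 7 r$ ($U{\left(K,r \right)} = - 7 r - 17 = -17 - 7 r$)
$\frac{-43238 - 25691}{U{\left(44,x{\left(-2 \right)} \right)} + 48466} = \frac{-43238 - 25691}{\left(-17 - 14\right) + 48466} = - \frac{68929}{\left(-17 - 14\right) + 48466} = - \frac{68929}{-31 + 48466} = - \frac{68929}{48435}$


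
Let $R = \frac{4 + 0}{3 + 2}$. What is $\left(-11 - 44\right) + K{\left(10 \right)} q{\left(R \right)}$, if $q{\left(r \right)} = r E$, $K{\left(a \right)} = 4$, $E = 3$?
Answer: $- \frac{227}{5} \approx -45.4$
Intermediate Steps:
$R = \frac{4}{5} \approx 0.8$
$q{\left(r \right)} = 3 r$ ($q{\left(r \right)} = r 3 = 3 r$)
$\left(-11 - 44\right) + K{\left(10 \right)} q{\left(R \right)} = \left(-11 - 44\right) + 4 \cdot 3 \cdot \frac{4}{5} = -55 + 4 \cdot \frac{12}{5} = -55 + \frac{48}{5} = - \frac{227}{5}$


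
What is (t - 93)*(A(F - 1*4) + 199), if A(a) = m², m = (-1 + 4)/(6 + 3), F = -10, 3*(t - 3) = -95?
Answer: -654080/27 ≈ -24225.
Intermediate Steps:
t = -86/3 (t = 3 + (⅓)*(-95) = 3 - 95/3 = -86/3 ≈ -28.667)
m = ⅓ (m = 3/9 = 3*(⅑) = ⅓ ≈ 0.33333)
A(a) = ⅑ (A(a) = (⅓)² = ⅑)
(t - 93)*(A(F - 1*4) + 199) = (-86/3 - 93)*(⅑ + 199) = -365/3*1792/9 = -654080/27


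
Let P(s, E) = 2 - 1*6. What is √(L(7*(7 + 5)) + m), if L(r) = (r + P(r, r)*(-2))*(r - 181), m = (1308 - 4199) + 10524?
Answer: I*√1291 ≈ 35.93*I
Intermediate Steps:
P(s, E) = -4 (P(s, E) = 2 - 6 = -4)
m = 7633 (m = -2891 + 10524 = 7633)
L(r) = (-181 + r)*(8 + r) (L(r) = (r - 4*(-2))*(r - 181) = (r + 8)*(-181 + r) = (8 + r)*(-181 + r) = (-181 + r)*(8 + r))
√(L(7*(7 + 5)) + m) = √((-1448 + (7*(7 + 5))² - 1211*(7 + 5)) + 7633) = √((-1448 + (7*12)² - 1211*12) + 7633) = √((-1448 + 84² - 173*84) + 7633) = √((-1448 + 7056 - 14532) + 7633) = √(-8924 + 7633) = √(-1291) = I*√1291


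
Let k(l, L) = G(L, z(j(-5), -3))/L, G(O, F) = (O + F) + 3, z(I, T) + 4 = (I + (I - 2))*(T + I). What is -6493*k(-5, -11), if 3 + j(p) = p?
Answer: 1207698/11 ≈ 1.0979e+5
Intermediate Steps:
j(p) = -3 + p
z(I, T) = -4 + (-2 + 2*I)*(I + T) (z(I, T) = -4 + (I + (I - 2))*(T + I) = -4 + (I + (-2 + I))*(I + T) = -4 + (-2 + 2*I)*(I + T))
G(O, F) = 3 + F + O (G(O, F) = (F + O) + 3 = 3 + F + O)
k(l, L) = (197 + L)/L (k(l, L) = (3 + (-4 - 2*(-3 - 5) - 2*(-3) + 2*(-3 - 5)² + 2*(-3 - 5)*(-3)) + L)/L = (3 + (-4 - 2*(-8) + 6 + 2*(-8)² + 2*(-8)*(-3)) + L)/L = (3 + (-4 + 16 + 6 + 2*64 + 48) + L)/L = (3 + (-4 + 16 + 6 + 128 + 48) + L)/L = (3 + 194 + L)/L = (197 + L)/L)
-6493*k(-5, -11) = -6493*(197 - 11)/(-11) = -(-6493)*186/11 = -6493*(-186/11) = 1207698/11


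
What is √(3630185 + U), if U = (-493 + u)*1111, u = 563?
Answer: 3*√411995 ≈ 1925.6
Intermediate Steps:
U = 77770 (U = (-493 + 563)*1111 = 70*1111 = 77770)
√(3630185 + U) = √(3630185 + 77770) = √3707955 = 3*√411995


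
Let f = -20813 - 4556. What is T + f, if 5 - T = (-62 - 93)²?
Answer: -49389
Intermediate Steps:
f = -25369
T = -24020 (T = 5 - (-62 - 93)² = 5 - 1*(-155)² = 5 - 1*24025 = 5 - 24025 = -24020)
T + f = -24020 - 25369 = -49389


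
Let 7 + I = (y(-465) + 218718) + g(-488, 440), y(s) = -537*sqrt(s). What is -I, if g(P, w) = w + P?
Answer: -218663 + 537*I*sqrt(465) ≈ -2.1866e+5 + 11580.0*I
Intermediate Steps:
g(P, w) = P + w
I = 218663 - 537*I*sqrt(465) (I = -7 + ((-537*I*sqrt(465) + 218718) + (-488 + 440)) = -7 + ((-537*I*sqrt(465) + 218718) - 48) = -7 + ((218718 - 537*I*sqrt(465)) - 48) = -7 + (218670 - 537*I*sqrt(465)) = 218663 - 537*I*sqrt(465) ≈ 2.1866e+5 - 11580.0*I)
-I = -(218663 - 537*I*sqrt(465)) = -218663 + 537*I*sqrt(465)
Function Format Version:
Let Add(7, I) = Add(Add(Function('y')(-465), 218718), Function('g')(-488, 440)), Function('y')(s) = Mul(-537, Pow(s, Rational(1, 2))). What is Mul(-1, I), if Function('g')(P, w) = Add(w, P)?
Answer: Add(-218663, Mul(537, I, Pow(465, Rational(1, 2)))) ≈ Add(-2.1866e+5, Mul(11580., I))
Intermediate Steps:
Function('g')(P, w) = Add(P, w)
I = Add(218663, Mul(-537, I, Pow(465, Rational(1, 2)))) (I = Add(-7, Add(Add(Mul(-537, Pow(-465, Rational(1, 2))), 218718), Add(-488, 440))) = Add(-7, Add(Add(Mul(-537, Mul(I, Pow(465, Rational(1, 2)))), 218718), -48)) = Add(-7, Add(Add(Mul(-537, I, Pow(465, Rational(1, 2))), 218718), -48)) = Add(-7, Add(Add(218718, Mul(-537, I, Pow(465, Rational(1, 2)))), -48)) = Add(-7, Add(218670, Mul(-537, I, Pow(465, Rational(1, 2))))) = Add(218663, Mul(-537, I, Pow(465, Rational(1, 2)))) ≈ Add(2.1866e+5, Mul(-11580., I)))
Mul(-1, I) = Mul(-1, Add(218663, Mul(-537, I, Pow(465, Rational(1, 2))))) = Add(-218663, Mul(537, I, Pow(465, Rational(1, 2))))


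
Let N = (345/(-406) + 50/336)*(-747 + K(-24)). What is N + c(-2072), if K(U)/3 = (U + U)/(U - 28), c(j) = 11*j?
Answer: -470171329/21112 ≈ -22270.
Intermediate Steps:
K(U) = 6*U/(-28 + U) (K(U) = 3*((U + U)/(U - 28)) = 3*((2*U)/(-28 + U)) = 3*(2*U/(-28 + U)) = 6*U/(-28 + U))
N = 11013375/21112 (N = (345/(-406) + 50/336)*(-747 + 6*(-24)/(-28 - 24)) = (345*(-1/406) + 50*(1/336))*(-747 + 6*(-24)/(-52)) = (-345/406 + 25/168)*(-747 + 6*(-24)*(-1/52)) = -3415*(-747 + 36/13)/4872 = -3415/4872*(-9675/13) = 11013375/21112 ≈ 521.66)
N + c(-2072) = 11013375/21112 + 11*(-2072) = 11013375/21112 - 22792 = -470171329/21112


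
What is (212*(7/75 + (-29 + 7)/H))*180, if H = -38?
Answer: 2437152/95 ≈ 25654.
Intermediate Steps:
(212*(7/75 + (-29 + 7)/H))*180 = (212*(7/75 + (-29 + 7)/(-38)))*180 = (212*(7*(1/75) - 22*(-1/38)))*180 = (212*(7/75 + 11/19))*180 = (212*(958/1425))*180 = (203096/1425)*180 = 2437152/95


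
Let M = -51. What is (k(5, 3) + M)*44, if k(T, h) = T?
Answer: -2024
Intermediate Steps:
(k(5, 3) + M)*44 = (5 - 51)*44 = -46*44 = -2024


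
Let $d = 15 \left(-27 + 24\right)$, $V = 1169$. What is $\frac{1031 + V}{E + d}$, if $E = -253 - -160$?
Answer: $- \frac{1100}{69} \approx -15.942$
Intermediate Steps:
$E = -93$ ($E = -253 + 160 = -93$)
$d = -45$ ($d = 15 \left(-3\right) = -45$)
$\frac{1031 + V}{E + d} = \frac{1031 + 1169}{-93 - 45} = \frac{2200}{-138} = 2200 \left(- \frac{1}{138}\right) = - \frac{1100}{69}$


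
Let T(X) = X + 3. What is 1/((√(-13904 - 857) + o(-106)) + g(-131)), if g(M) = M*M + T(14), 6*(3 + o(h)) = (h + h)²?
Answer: 221991/5475688858 - 9*I*√14761/5475688858 ≈ 4.0541e-5 - 1.9969e-7*I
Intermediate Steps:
o(h) = -3 + 2*h²/3 (o(h) = -3 + (h + h)²/6 = -3 + (2*h)²/6 = -3 + (4*h²)/6 = -3 + 2*h²/3)
T(X) = 3 + X
g(M) = 17 + M² (g(M) = M*M + (3 + 14) = M² + 17 = 17 + M²)
1/((√(-13904 - 857) + o(-106)) + g(-131)) = 1/((√(-13904 - 857) + (-3 + (⅔)*(-106)²)) + (17 + (-131)²)) = 1/((√(-14761) + (-3 + (⅔)*11236)) + (17 + 17161)) = 1/((I*√14761 + (-3 + 22472/3)) + 17178) = 1/((I*√14761 + 22463/3) + 17178) = 1/((22463/3 + I*√14761) + 17178) = 1/(73997/3 + I*√14761)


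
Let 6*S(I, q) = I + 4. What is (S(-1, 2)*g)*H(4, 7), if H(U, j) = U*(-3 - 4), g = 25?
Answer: -350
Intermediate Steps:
S(I, q) = ⅔ + I/6 (S(I, q) = (I + 4)/6 = (4 + I)/6 = ⅔ + I/6)
H(U, j) = -7*U (H(U, j) = U*(-7) = -7*U)
(S(-1, 2)*g)*H(4, 7) = ((⅔ + (⅙)*(-1))*25)*(-7*4) = ((⅔ - ⅙)*25)*(-28) = ((½)*25)*(-28) = (25/2)*(-28) = -350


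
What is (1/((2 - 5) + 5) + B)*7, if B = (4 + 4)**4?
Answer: 57351/2 ≈ 28676.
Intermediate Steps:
B = 4096 (B = 8**4 = 4096)
(1/((2 - 5) + 5) + B)*7 = (1/((2 - 5) + 5) + 4096)*7 = (1/(-3 + 5) + 4096)*7 = (1/2 + 4096)*7 = (8193/2)*7 = 57351/2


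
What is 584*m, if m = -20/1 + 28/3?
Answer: -18688/3 ≈ -6229.3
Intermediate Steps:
m = -32/3 (m = -20*1 + 28*(⅓) = -20 + 28/3 = -32/3 ≈ -10.667)
584*m = 584*(-32/3) = -18688/3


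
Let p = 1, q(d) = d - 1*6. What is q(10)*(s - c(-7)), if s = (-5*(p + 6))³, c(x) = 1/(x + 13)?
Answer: -514502/3 ≈ -1.7150e+5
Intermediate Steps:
q(d) = -6 + d (q(d) = d - 6 = -6 + d)
c(x) = 1/(13 + x)
s = -42875 (s = (-5*(1 + 6))³ = (-5*7)³ = (-35)³ = -42875)
q(10)*(s - c(-7)) = (-6 + 10)*(-42875 - 1/(13 - 7)) = 4*(-42875 - 1/6) = 4*(-42875 - 1*⅙) = 4*(-42875 - ⅙) = 4*(-257251/6) = -514502/3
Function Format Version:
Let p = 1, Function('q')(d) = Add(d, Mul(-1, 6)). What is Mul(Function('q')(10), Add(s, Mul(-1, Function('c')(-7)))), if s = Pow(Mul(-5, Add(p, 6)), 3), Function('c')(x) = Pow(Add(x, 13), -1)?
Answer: Rational(-514502, 3) ≈ -1.7150e+5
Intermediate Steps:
Function('q')(d) = Add(-6, d) (Function('q')(d) = Add(d, -6) = Add(-6, d))
Function('c')(x) = Pow(Add(13, x), -1)
s = -42875 (s = Pow(Mul(-5, Add(1, 6)), 3) = Pow(Mul(-5, 7), 3) = Pow(-35, 3) = -42875)
Mul(Function('q')(10), Add(s, Mul(-1, Function('c')(-7)))) = Mul(Add(-6, 10), Add(-42875, Mul(-1, Pow(Add(13, -7), -1)))) = Mul(4, Add(-42875, Mul(-1, Pow(6, -1)))) = Mul(4, Add(-42875, Mul(-1, Rational(1, 6)))) = Mul(4, Add(-42875, Rational(-1, 6))) = Mul(4, Rational(-257251, 6)) = Rational(-514502, 3)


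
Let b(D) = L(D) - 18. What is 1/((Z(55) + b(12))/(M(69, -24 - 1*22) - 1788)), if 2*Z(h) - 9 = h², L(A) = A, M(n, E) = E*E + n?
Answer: 397/1511 ≈ 0.26274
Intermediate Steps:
M(n, E) = n + E² (M(n, E) = E² + n = n + E²)
Z(h) = 9/2 + h²/2
b(D) = -18 + D (b(D) = D - 18 = -18 + D)
1/((Z(55) + b(12))/(M(69, -24 - 1*22) - 1788)) = 1/(((9/2 + (½)*55²) + (-18 + 12))/((69 + (-24 - 1*22)²) - 1788)) = 1/(((9/2 + (½)*3025) - 6)/((69 + (-24 - 22)²) - 1788)) = 1/(((9/2 + 3025/2) - 6)/((69 + (-46)²) - 1788)) = 1/((1517 - 6)/((69 + 2116) - 1788)) = 1/(1511/(2185 - 1788)) = 1/(1511/397) = 397/1511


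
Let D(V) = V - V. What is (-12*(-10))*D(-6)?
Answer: 0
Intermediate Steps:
D(V) = 0
(-12*(-10))*D(-6) = -12*(-10)*0 = 120*0 = 0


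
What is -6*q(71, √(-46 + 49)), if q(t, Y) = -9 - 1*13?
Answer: 132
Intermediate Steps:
q(t, Y) = -22 (q(t, Y) = -9 - 13 = -22)
-6*q(71, √(-46 + 49)) = -6*(-22) = 132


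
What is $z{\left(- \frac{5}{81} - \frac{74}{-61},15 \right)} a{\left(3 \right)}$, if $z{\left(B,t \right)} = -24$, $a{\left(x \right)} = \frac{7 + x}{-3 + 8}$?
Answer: $-48$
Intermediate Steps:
$a{\left(x \right)} = \frac{7}{5} + \frac{x}{5}$ ($a{\left(x \right)} = \frac{7 + x}{5} = \left(7 + x\right) \frac{1}{5} = \frac{7}{5} + \frac{x}{5}$)
$z{\left(- \frac{5}{81} - \frac{74}{-61},15 \right)} a{\left(3 \right)} = - 24 \left(\frac{7}{5} + \frac{1}{5} \cdot 3\right) = - 24 \left(\frac{7}{5} + \frac{3}{5}\right) = \left(-24\right) 2 = -48$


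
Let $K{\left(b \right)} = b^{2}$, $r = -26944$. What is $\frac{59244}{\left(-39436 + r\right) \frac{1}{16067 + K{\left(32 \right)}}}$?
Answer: $- \frac{253134801}{16595} \approx -15254.0$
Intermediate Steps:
$\frac{59244}{\left(-39436 + r\right) \frac{1}{16067 + K{\left(32 \right)}}} = \frac{59244}{\left(-39436 - 26944\right) \frac{1}{16067 + 32^{2}}} = \frac{59244}{\left(-66380\right) \frac{1}{16067 + 1024}} = \frac{59244}{\left(-66380\right) \frac{1}{17091}} = \frac{59244}{- \frac{66380}{17091}} = 59244 \left(- \frac{17091}{66380}\right) = - \frac{253134801}{16595}$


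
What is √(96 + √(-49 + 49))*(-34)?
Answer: -136*√6 ≈ -333.13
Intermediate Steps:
√(96 + √(-49 + 49))*(-34) = √(96 + √0)*(-34) = √(96 + 0)*(-34) = √96*(-34) = (4*√6)*(-34) = -136*√6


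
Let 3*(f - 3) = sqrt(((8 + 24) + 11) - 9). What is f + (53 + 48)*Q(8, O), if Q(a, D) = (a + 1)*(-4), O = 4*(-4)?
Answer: -3633 + sqrt(34)/3 ≈ -3631.1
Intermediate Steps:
O = -16
Q(a, D) = -4 - 4*a (Q(a, D) = (1 + a)*(-4) = -4 - 4*a)
f = 3 + sqrt(34)/3 (f = 3 + sqrt(((8 + 24) + 11) - 9)/3 = 3 + sqrt((32 + 11) - 9)/3 = 3 + sqrt(43 - 9)/3 = 3 + sqrt(34)/3 ≈ 4.9436)
f + (53 + 48)*Q(8, O) = (3 + sqrt(34)/3) + (53 + 48)*(-4 - 4*8) = (3 + sqrt(34)/3) + 101*(-4 - 32) = (3 + sqrt(34)/3) + 101*(-36) = (3 + sqrt(34)/3) - 3636 = -3633 + sqrt(34)/3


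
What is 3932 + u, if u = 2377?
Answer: 6309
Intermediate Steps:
3932 + u = 3932 + 2377 = 6309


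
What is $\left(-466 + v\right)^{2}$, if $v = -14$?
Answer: $230400$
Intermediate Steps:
$\left(-466 + v\right)^{2} = \left(-466 - 14\right)^{2} = \left(-480\right)^{2} = 230400$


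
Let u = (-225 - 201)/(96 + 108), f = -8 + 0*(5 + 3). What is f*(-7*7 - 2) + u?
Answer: 13801/34 ≈ 405.91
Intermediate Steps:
f = -8 (f = -8 + 0*8 = -8 + 0 = -8)
u = -71/34 (u = -426/204 = -426*1/204 = -71/34 ≈ -2.0882)
f*(-7*7 - 2) + u = -8*(-7*7 - 2) - 71/34 = -8*(-49 - 2) - 71/34 = -8*(-51) - 71/34 = 408 - 71/34 = 13801/34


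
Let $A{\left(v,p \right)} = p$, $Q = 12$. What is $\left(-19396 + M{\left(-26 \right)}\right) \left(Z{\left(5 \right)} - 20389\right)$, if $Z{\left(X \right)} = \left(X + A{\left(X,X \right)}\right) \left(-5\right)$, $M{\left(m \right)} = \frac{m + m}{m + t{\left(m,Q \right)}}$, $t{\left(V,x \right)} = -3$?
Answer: $\frac{11495547648}{29} \approx 3.964 \cdot 10^{8}$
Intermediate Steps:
$M{\left(m \right)} = \frac{2 m}{-3 + m}$ ($M{\left(m \right)} = \frac{m + m}{m - 3} = \frac{2 m}{-3 + m}$)
$Z{\left(X \right)} = - 10 X$ ($Z{\left(X \right)} = \left(X + X\right) \left(-5\right) = 2 X \left(-5\right) = - 10 X$)
$\left(-19396 + M{\left(-26 \right)}\right) \left(Z{\left(5 \right)} - 20389\right) = \left(-19396 + 2 \left(-26\right) \frac{1}{-3 - 26}\right) \left(\left(-10\right) 5 - 20389\right) = \left(-19396 + 2 \left(-26\right) \frac{1}{-29}\right) \left(-50 - 20389\right) = \left(-19396 + 2 \left(-26\right) \left(- \frac{1}{29}\right)\right) \left(-20439\right) = \left(-19396 + \frac{52}{29}\right) \left(-20439\right) = \left(- \frac{562432}{29}\right) \left(-20439\right) = \frac{11495547648}{29}$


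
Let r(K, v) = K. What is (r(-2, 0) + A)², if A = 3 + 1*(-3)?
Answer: 4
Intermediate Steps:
A = 0 (A = 3 - 3 = 0)
(r(-2, 0) + A)² = (-2 + 0)² = (-2)² = 4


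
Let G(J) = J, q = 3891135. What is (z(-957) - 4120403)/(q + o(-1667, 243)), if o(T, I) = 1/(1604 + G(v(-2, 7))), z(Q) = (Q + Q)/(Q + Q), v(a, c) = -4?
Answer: -6592643200/6225816001 ≈ -1.0589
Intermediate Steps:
z(Q) = 1 (z(Q) = (2*Q)/((2*Q)) = (2*Q)*(1/(2*Q)) = 1)
o(T, I) = 1/1600 (o(T, I) = 1/(1604 - 4) = 1/1600)
(z(-957) - 4120403)/(q + o(-1667, 243)) = (1 - 4120403)/(3891135 + 1/1600) = -4120402/6225816001/1600 = -4120402*1600/6225816001 = -6592643200/6225816001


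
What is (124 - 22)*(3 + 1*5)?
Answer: 816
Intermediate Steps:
(124 - 22)*(3 + 1*5) = 102*(3 + 5) = 102*8 = 816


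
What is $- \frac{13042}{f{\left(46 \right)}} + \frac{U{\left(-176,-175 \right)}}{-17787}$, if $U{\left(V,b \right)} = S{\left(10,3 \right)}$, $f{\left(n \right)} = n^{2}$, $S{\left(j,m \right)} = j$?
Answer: $- \frac{115999607}{18818646} \approx -6.1641$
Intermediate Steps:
$U{\left(V,b \right)} = 10$
$- \frac{13042}{f{\left(46 \right)}} + \frac{U{\left(-176,-175 \right)}}{-17787} = - \frac{13042}{46^{2}} + \frac{10}{-17787} = - \frac{13042}{2116} + 10 \left(- \frac{1}{17787}\right) = \left(-13042\right) \frac{1}{2116} - \frac{10}{17787} = - \frac{6521}{1058} - \frac{10}{17787} = - \frac{115999607}{18818646}$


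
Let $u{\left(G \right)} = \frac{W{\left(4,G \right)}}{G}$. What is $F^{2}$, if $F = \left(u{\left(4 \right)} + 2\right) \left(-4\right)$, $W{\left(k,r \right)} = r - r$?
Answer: $64$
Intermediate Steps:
$W{\left(k,r \right)} = 0$
$u{\left(G \right)} = 0$ ($u{\left(G \right)} = \frac{0}{G} = 0$)
$F = -8$ ($F = \left(0 + 2\right) \left(-4\right) = 2 \left(-4\right) = -8$)
$F^{2} = \left(-8\right)^{2} = 64$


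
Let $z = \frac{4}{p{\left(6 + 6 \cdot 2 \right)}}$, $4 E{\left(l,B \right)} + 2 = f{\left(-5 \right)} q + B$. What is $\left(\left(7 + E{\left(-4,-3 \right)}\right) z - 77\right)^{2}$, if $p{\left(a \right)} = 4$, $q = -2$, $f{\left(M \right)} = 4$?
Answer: $\frac{85849}{16} \approx 5365.6$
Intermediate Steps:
$E{\left(l,B \right)} = - \frac{5}{2} + \frac{B}{4}$ ($E{\left(l,B \right)} = - \frac{1}{2} + \frac{4 \left(-2\right) + B}{4} = - \frac{1}{2} + \frac{-8 + B}{4} = - \frac{1}{2} + \left(-2 + \frac{B}{4}\right) = - \frac{5}{2} + \frac{B}{4}$)
$z = 1$ ($z = \frac{4}{4} = 4 \cdot \frac{1}{4} = 1$)
$\left(\left(7 + E{\left(-4,-3 \right)}\right) z - 77\right)^{2} = \left(\left(7 + \left(- \frac{5}{2} + \frac{1}{4} \left(-3\right)\right)\right) 1 - 77\right)^{2} = \left(\left(7 - \frac{13}{4}\right) 1 - 77\right)^{2} = \left(\frac{15}{4} \cdot 1 - 77\right)^{2} = \left(\frac{15}{4} - 77\right)^{2} = \left(- \frac{293}{4}\right)^{2} = \frac{85849}{16}$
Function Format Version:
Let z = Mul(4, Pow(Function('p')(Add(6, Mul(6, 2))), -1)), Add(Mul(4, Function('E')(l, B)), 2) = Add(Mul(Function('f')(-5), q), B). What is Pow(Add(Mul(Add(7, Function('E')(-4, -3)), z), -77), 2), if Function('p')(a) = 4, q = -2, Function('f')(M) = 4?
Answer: Rational(85849, 16) ≈ 5365.6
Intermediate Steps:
Function('E')(l, B) = Add(Rational(-5, 2), Mul(Rational(1, 4), B)) (Function('E')(l, B) = Add(Rational(-1, 2), Mul(Rational(1, 4), Add(Mul(4, -2), B))) = Add(Rational(-1, 2), Mul(Rational(1, 4), Add(-8, B))) = Add(Rational(-1, 2), Add(-2, Mul(Rational(1, 4), B))) = Add(Rational(-5, 2), Mul(Rational(1, 4), B)))
z = 1 (z = Mul(4, Pow(4, -1)) = Mul(4, Rational(1, 4)) = 1)
Pow(Add(Mul(Add(7, Function('E')(-4, -3)), z), -77), 2) = Pow(Add(Mul(Add(7, Add(Rational(-5, 2), Mul(Rational(1, 4), -3))), 1), -77), 2) = Pow(Add(Mul(Add(7, Add(Rational(-5, 2), Rational(-3, 4))), 1), -77), 2) = Pow(Add(Mul(Add(7, Rational(-13, 4)), 1), -77), 2) = Pow(Add(Mul(Rational(15, 4), 1), -77), 2) = Pow(Add(Rational(15, 4), -77), 2) = Pow(Rational(-293, 4), 2) = Rational(85849, 16)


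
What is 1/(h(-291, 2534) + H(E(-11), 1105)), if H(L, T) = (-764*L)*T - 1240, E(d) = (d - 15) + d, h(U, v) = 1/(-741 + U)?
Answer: 1032/32234416799 ≈ 3.2015e-8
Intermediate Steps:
E(d) = -15 + 2*d (E(d) = (-15 + d) + d = -15 + 2*d)
H(L, T) = -1240 - 764*L*T (H(L, T) = -764*L*T - 1240 = -1240 - 764*L*T)
1/(h(-291, 2534) + H(E(-11), 1105)) = 1/(1/(-741 - 291) + (-1240 - 764*(-15 + 2*(-11))*1105)) = 1/(1/(-1032) + (-1240 - 764*(-15 - 22)*1105)) = 1/(-1/1032 + (-1240 - 764*(-37)*1105)) = 1/(-1/1032 + (-1240 + 31236140)) = 1/(-1/1032 + 31234900) = 1/(32234416799/1032) = 1032/32234416799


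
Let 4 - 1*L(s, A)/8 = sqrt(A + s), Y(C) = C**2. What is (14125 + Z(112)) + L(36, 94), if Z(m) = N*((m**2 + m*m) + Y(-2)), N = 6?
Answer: 164709 - 8*sqrt(130) ≈ 1.6462e+5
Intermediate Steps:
L(s, A) = 32 - 8*sqrt(A + s)
Z(m) = 24 + 12*m**2 (Z(m) = 6*((m**2 + m*m) + (-2)**2) = 6*((m**2 + m**2) + 4) = 6*(2*m**2 + 4) = 6*(4 + 2*m**2) = 24 + 12*m**2)
(14125 + Z(112)) + L(36, 94) = (14125 + (24 + 12*112**2)) + (32 - 8*sqrt(94 + 36)) = (14125 + (24 + 12*12544)) + (32 - 8*sqrt(130)) = (14125 + (24 + 150528)) + (32 - 8*sqrt(130)) = (14125 + 150552) + (32 - 8*sqrt(130)) = 164677 + (32 - 8*sqrt(130)) = 164709 - 8*sqrt(130)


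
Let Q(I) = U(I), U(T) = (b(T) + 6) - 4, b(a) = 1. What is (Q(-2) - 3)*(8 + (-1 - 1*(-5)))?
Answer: 0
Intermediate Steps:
U(T) = 3 (U(T) = (1 + 6) - 4 = 7 - 4 = 3)
Q(I) = 3
(Q(-2) - 3)*(8 + (-1 - 1*(-5))) = (3 - 3)*(8 + (-1 - 1*(-5))) = 0*(8 + (-1 + 5)) = 0*(8 + 4) = 0*12 = 0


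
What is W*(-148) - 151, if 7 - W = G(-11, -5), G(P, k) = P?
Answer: -2815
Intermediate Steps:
W = 18 (W = 7 - 1*(-11) = 7 + 11 = 18)
W*(-148) - 151 = 18*(-148) - 151 = -2664 - 151 = -2815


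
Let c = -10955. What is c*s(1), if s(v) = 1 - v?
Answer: 0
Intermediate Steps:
c*s(1) = -10955*(1 - 1*1) = -10955*(1 - 1) = -10955*0 = 0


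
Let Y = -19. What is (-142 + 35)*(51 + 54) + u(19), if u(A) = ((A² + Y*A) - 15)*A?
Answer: -11520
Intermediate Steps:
u(A) = A*(-15 + A² - 19*A) (u(A) = ((A² - 19*A) - 15)*A = (-15 + A² - 19*A)*A = A*(-15 + A² - 19*A))
(-142 + 35)*(51 + 54) + u(19) = (-142 + 35)*(51 + 54) + 19*(-15 + 19² - 19*19) = -107*105 + 19*(-15 + 361 - 361) = -11235 + 19*(-15) = -11235 - 285 = -11520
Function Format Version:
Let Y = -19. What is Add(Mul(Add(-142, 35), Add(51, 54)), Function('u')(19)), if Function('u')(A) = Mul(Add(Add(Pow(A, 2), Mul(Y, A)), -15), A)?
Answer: -11520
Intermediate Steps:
Function('u')(A) = Mul(A, Add(-15, Pow(A, 2), Mul(-19, A))) (Function('u')(A) = Mul(Add(Add(Pow(A, 2), Mul(-19, A)), -15), A) = Mul(Add(-15, Pow(A, 2), Mul(-19, A)), A) = Mul(A, Add(-15, Pow(A, 2), Mul(-19, A))))
Add(Mul(Add(-142, 35), Add(51, 54)), Function('u')(19)) = Add(Mul(Add(-142, 35), Add(51, 54)), Mul(19, Add(-15, Pow(19, 2), Mul(-19, 19)))) = Add(Mul(-107, 105), Mul(19, Add(-15, 361, -361))) = Add(-11235, Mul(19, -15)) = Add(-11235, -285) = -11520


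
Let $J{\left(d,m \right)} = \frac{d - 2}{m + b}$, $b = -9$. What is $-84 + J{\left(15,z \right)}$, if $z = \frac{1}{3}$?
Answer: $- \frac{171}{2} \approx -85.5$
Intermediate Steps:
$z = \frac{1}{3} \approx 0.33333$
$J{\left(d,m \right)} = \frac{-2 + d}{-9 + m}$ ($J{\left(d,m \right)} = \frac{d - 2}{m - 9} = \frac{-2 + d}{-9 + m}$)
$-84 + J{\left(15,z \right)} = -84 + \frac{-2 + 15}{-9 + \frac{1}{3}} = -84 + \frac{1}{- \frac{26}{3}} \cdot 13 = -84 - \frac{3}{2} = - \frac{171}{2}$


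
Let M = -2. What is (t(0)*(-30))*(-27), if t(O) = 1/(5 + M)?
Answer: 270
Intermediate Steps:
t(O) = ⅓ (t(O) = 1/(5 - 2) = 1/3 = ⅓)
(t(0)*(-30))*(-27) = ((⅓)*(-30))*(-27) = -10*(-27) = 270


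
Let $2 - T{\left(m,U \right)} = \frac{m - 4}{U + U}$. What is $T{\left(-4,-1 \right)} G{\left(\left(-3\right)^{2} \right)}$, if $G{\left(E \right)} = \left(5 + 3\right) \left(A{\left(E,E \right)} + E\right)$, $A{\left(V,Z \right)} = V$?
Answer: $-288$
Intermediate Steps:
$G{\left(E \right)} = 16 E$ ($G{\left(E \right)} = \left(5 + 3\right) \left(E + E\right) = 8 \cdot 2 E = 16 E$)
$T{\left(m,U \right)} = 2 - \frac{-4 + m}{2 U}$ ($T{\left(m,U \right)} = 2 - \frac{m - 4}{U + U} = 2 - \frac{-4 + m}{2 U}$)
$T{\left(-4,-1 \right)} G{\left(\left(-3\right)^{2} \right)} = \frac{4 - -4 + 4 \left(-1\right)}{2 \left(-1\right)} 16 \left(-3\right)^{2} = \frac{1}{2} \left(-1\right) \left(4 + 4 - 4\right) 16 \cdot 9 = \frac{1}{2} \left(-1\right) 4 \cdot 144 = \left(-2\right) 144 = -288$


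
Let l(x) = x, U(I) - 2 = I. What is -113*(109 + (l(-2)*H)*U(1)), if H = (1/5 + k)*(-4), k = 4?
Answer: -118537/5 ≈ -23707.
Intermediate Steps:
U(I) = 2 + I
H = -84/5 (H = (1/5 + 4)*(-4) = (⅕ + 4)*(-4) = (21/5)*(-4) = -84/5 ≈ -16.800)
-113*(109 + (l(-2)*H)*U(1)) = -113*(109 + (-2*(-84/5))*(2 + 1)) = -113*(109 + (168/5)*3) = -113*(109 + 504/5) = -113*1049/5 = -118537/5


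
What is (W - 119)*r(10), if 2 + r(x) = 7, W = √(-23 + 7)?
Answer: -595 + 20*I ≈ -595.0 + 20.0*I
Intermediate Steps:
W = 4*I (W = √(-16) = 4*I ≈ 4.0*I)
r(x) = 5 (r(x) = -2 + 7 = 5)
(W - 119)*r(10) = (4*I - 119)*5 = (-119 + 4*I)*5 = -595 + 20*I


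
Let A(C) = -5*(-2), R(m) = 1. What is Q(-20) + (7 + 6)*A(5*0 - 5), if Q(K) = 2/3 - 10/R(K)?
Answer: 362/3 ≈ 120.67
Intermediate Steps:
A(C) = 10
Q(K) = -28/3 (Q(K) = 2/3 - 10/1 = 2*(1/3) - 10*1 = 2/3 - 10 = -28/3)
Q(-20) + (7 + 6)*A(5*0 - 5) = -28/3 + (7 + 6)*10 = -28/3 + 13*10 = -28/3 + 130 = 362/3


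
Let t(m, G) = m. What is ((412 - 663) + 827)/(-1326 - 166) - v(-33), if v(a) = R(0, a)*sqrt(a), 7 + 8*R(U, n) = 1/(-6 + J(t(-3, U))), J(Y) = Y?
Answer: -144/373 + 8*I*sqrt(33)/9 ≈ -0.38606 + 5.1063*I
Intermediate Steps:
R(U, n) = -8/9 (R(U, n) = -7/8 + 1/(8*(-6 - 3)) = -7/8 + (1/8)/(-9) = -7/8 + (1/8)*(-1/9) = -7/8 - 1/72 = -8/9)
v(a) = -8*sqrt(a)/9
((412 - 663) + 827)/(-1326 - 166) - v(-33) = ((412 - 663) + 827)/(-1326 - 166) - (-8)*sqrt(-33)/9 = (-251 + 827)/(-1492) - (-8)*I*sqrt(33)/9 = 576*(-1/1492) - (-8)*I*sqrt(33)/9 = -144/373 + 8*I*sqrt(33)/9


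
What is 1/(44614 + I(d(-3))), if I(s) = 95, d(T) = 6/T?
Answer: 1/44709 ≈ 2.2367e-5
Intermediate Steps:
1/(44614 + I(d(-3))) = 1/(44614 + 95) = 1/44709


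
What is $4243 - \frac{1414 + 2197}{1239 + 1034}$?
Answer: $\frac{9640728}{2273} \approx 4241.4$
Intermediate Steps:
$4243 - \frac{1414 + 2197}{1239 + 1034} = 4243 - \frac{3611}{2273} = \frac{9640728}{2273}$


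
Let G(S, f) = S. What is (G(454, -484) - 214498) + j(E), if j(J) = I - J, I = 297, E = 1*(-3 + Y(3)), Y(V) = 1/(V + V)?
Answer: -1282465/6 ≈ -2.1374e+5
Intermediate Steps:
Y(V) = 1/(2*V)
E = -17/6 (E = 1*(-3 + (½)/3) = 1*(-3 + (½)*(⅓)) = 1*(-3 + ⅙) = 1*(-17/6) = -17/6 ≈ -2.8333)
j(J) = 297 - J
(G(454, -484) - 214498) + j(E) = (454 - 214498) + (297 - 1*(-17/6)) = -214044 + (297 + 17/6) = -214044 + 1799/6 = -1282465/6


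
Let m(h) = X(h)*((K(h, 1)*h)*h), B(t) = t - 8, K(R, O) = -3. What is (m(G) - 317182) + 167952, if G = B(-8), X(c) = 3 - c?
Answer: -163822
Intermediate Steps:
B(t) = -8 + t
G = -16 (G = -8 - 8 = -16)
m(h) = -3*h²*(3 - h) (m(h) = (3 - h)*((-3*h)*h) = (3 - h)*(-3*h²) = -3*h²*(3 - h))
(m(G) - 317182) + 167952 = (3*(-16)²*(-3 - 16) - 317182) + 167952 = (3*256*(-19) - 317182) + 167952 = (-14592 - 317182) + 167952 = -331774 + 167952 = -163822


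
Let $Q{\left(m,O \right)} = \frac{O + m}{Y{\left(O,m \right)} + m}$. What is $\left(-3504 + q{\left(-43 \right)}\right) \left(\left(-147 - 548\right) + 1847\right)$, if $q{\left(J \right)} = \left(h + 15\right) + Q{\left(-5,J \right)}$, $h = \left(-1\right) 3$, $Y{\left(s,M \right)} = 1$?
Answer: $-4008960$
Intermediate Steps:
$Q{\left(m,O \right)} = \frac{O + m}{1 + m}$
$h = -3$
$q{\left(J \right)} = \frac{53}{4} - \frac{J}{4}$ ($q{\left(J \right)} = \left(-3 + 15\right) + \frac{J - 5}{1 - 5} = 12 + \frac{-5 + J}{-4} = 12 - \frac{-5 + J}{4} = 12 - \left(- \frac{5}{4} + \frac{J}{4}\right) = \frac{53}{4} - \frac{J}{4}$)
$\left(-3504 + q{\left(-43 \right)}\right) \left(\left(-147 - 548\right) + 1847\right) = \left(-3504 + \left(\frac{53}{4} - - \frac{43}{4}\right)\right) \left(\left(-147 - 548\right) + 1847\right) = \left(-3504 + \left(\frac{53}{4} + \frac{43}{4}\right)\right) \left(-695 + 1847\right) = \left(-3504 + 24\right) 1152 = \left(-3480\right) 1152 = -4008960$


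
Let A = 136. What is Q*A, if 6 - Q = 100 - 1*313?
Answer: 29784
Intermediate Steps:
Q = 219 (Q = 6 - (100 - 1*313) = 6 - (100 - 313) = 6 - 1*(-213) = 6 + 213 = 219)
Q*A = 219*136 = 29784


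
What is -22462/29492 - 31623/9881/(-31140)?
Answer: -575874803297/756210122940 ≈ -0.76153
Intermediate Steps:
-22462/29492 - 31623/9881/(-31140) = -22462*1/29492 - 31623*1/9881*(-1/31140) = -11231/14746 - 31623/9881*(-1/31140) = -11231/14746 + 10541/102564780 = -575874803297/756210122940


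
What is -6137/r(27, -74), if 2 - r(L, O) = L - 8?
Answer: 361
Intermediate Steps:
r(L, O) = 10 - L (r(L, O) = 2 - (L - 8) = 2 - (-8 + L) = 2 + (8 - L) = 10 - L)
-6137/r(27, -74) = -6137/(10 - 1*27) = -6137/(10 - 27) = -6137/(-17) = -6137*(-1/17) = 361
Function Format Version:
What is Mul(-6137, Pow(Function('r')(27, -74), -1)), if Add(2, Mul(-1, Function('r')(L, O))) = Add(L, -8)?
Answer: 361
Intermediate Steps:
Function('r')(L, O) = Add(10, Mul(-1, L)) (Function('r')(L, O) = Add(2, Mul(-1, Add(L, -8))) = Add(2, Mul(-1, Add(-8, L))) = Add(2, Add(8, Mul(-1, L))) = Add(10, Mul(-1, L)))
Mul(-6137, Pow(Function('r')(27, -74), -1)) = Mul(-6137, Pow(Add(10, Mul(-1, 27)), -1)) = Mul(-6137, Pow(Add(10, -27), -1)) = Mul(-6137, Pow(-17, -1)) = Mul(-6137, Rational(-1, 17)) = 361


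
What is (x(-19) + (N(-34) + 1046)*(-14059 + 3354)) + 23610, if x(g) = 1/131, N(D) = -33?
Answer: -1417492704/131 ≈ -1.0821e+7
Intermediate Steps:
x(g) = 1/131
(x(-19) + (N(-34) + 1046)*(-14059 + 3354)) + 23610 = (1/131 + (-33 + 1046)*(-14059 + 3354)) + 23610 = (1/131 + 1013*(-10705)) + 23610 = (1/131 - 10844165) + 23610 = -1420585614/131 + 23610 = -1417492704/131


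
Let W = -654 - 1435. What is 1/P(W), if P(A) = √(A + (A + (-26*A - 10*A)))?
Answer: √71026/71026 ≈ 0.0037522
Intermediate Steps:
W = -2089
P(A) = √34*√(-A) (P(A) = √(A + (A + (-26*A - 10*A))) = √(A + (A - 36*A)) = √(A - 35*A) = √(-34*A) = √34*√(-A))
1/P(W) = 1/(√34*√(-1*(-2089))) = 1/(√34*√2089) = 1/(√71026) = √71026/71026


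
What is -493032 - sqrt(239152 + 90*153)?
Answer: -493032 - sqrt(252922) ≈ -4.9354e+5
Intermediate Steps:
-493032 - sqrt(239152 + 90*153) = -493032 - sqrt(239152 + 13770) = -493032 - sqrt(252922)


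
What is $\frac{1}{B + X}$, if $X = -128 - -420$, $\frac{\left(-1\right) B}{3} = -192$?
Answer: $\frac{1}{868} \approx 0.0011521$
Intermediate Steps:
$B = 576$ ($B = \left(-3\right) \left(-192\right) = 576$)
$X = 292$ ($X = -128 + 420 = 292$)
$\frac{1}{B + X} = \frac{1}{576 + 292} = \frac{1}{868}$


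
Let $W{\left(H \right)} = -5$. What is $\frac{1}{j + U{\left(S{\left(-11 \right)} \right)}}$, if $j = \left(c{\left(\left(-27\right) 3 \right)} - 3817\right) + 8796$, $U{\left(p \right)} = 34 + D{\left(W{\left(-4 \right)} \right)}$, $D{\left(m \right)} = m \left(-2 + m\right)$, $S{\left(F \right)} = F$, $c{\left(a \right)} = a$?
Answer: $\frac{1}{4967} \approx 0.00020133$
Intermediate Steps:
$U{\left(p \right)} = 69$ ($U{\left(p \right)} = 34 - 5 \left(-2 - 5\right) = 34 - -35 = 34 + 35 = 69$)
$j = 4898$ ($j = \left(\left(-27\right) 3 - 3817\right) + 8796 = \left(-81 - 3817\right) + 8796 = -3898 + 8796 = 4898$)
$\frac{1}{j + U{\left(S{\left(-11 \right)} \right)}} = \frac{1}{4898 + 69} = \frac{1}{4967}$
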